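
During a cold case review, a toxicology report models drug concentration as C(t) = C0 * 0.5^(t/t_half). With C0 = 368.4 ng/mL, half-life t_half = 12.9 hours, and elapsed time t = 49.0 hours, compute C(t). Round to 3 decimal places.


Drug concentration decay:
Number of half-lives = t / t_half = 49.0 / 12.9 = 3.79845
Decay factor = 0.5^3.79845 = 0.07187082
C(t) = 368.4 * 0.07187082 = 26.477 ng/mL

26.477


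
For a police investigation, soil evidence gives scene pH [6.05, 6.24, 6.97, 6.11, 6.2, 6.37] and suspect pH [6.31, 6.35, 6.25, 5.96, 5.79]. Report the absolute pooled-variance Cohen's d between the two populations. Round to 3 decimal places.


Pooled-variance Cohen's d for soil pH comparison:
Scene mean = 37.94 / 6 = 6.323333
Suspect mean = 30.66 / 5 = 6.132
Scene sample variance s_s^2 = 0.112547
Suspect sample variance s_c^2 = 0.05992
Pooled variance = ((n_s-1)*s_s^2 + (n_c-1)*s_c^2) / (n_s + n_c - 2) = 0.089157
Pooled SD = sqrt(0.089157) = 0.298592
Mean difference = 0.191333
|d| = |0.191333| / 0.298592 = 0.641

0.641


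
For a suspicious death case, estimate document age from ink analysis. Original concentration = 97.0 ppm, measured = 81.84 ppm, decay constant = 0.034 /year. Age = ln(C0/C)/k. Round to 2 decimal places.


Document age estimation:
C0/C = 97.0 / 81.84 = 1.185239
ln(C0/C) = 0.169944
t = 0.169944 / 0.034 = 5.00 years

5.00


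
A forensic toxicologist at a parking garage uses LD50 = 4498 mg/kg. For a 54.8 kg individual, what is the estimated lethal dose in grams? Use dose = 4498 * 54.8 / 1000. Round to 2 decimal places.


Lethal dose calculation:
Lethal dose = LD50 * body_weight / 1000
= 4498 * 54.8 / 1000
= 246490.4 / 1000
= 246.49 g

246.49


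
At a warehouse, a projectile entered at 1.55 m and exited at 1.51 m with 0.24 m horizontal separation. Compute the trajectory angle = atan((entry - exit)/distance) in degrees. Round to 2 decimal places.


Bullet trajectory angle:
Height difference = 1.55 - 1.51 = 0.04 m
angle = atan(0.04 / 0.24)
angle = atan(0.166667)
angle = 9.46 degrees

9.46


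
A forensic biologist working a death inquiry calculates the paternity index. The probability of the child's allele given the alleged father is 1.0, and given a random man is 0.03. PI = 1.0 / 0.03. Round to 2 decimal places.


Paternity Index calculation:
PI = P(allele|father) / P(allele|random)
PI = 1.0 / 0.03
PI = 33.33

33.33


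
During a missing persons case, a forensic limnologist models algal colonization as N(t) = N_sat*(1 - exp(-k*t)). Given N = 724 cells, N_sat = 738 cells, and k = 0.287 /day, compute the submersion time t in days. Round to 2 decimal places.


PMSI from diatom colonization curve:
N / N_sat = 724 / 738 = 0.98103
1 - N/N_sat = 0.01897
ln(1 - N/N_sat) = -3.964896
t = -ln(1 - N/N_sat) / k = -(-3.964896) / 0.287 = 13.81 days

13.81


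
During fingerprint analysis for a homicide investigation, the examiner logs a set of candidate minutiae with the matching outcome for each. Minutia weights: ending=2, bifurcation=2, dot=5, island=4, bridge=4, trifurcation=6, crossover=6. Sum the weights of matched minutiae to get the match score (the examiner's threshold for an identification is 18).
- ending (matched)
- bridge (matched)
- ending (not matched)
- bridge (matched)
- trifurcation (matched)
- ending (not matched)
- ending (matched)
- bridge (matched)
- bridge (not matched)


Weighted minutiae match score:
  ending: matched, +2 (running total 2)
  bridge: matched, +4 (running total 6)
  ending: not matched, +0
  bridge: matched, +4 (running total 10)
  trifurcation: matched, +6 (running total 16)
  ending: not matched, +0
  ending: matched, +2 (running total 18)
  bridge: matched, +4 (running total 22)
  bridge: not matched, +0
Total score = 22
Threshold = 18; verdict = identification

22


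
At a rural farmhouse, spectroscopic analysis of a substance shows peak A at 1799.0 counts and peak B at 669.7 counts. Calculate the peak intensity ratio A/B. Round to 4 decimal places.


Spectral peak ratio:
Peak A = 1799.0 counts
Peak B = 669.7 counts
Ratio = 1799.0 / 669.7 = 2.6863

2.6863


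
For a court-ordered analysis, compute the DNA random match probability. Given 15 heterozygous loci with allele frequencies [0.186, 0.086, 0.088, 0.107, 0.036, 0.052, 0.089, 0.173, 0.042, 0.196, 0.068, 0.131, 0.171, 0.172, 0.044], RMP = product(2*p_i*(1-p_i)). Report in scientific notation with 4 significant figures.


Computing RMP for 15 loci:
Locus 1: 2 * 0.186 * 0.814 = 0.302808
Locus 2: 2 * 0.086 * 0.914 = 0.157208
Locus 3: 2 * 0.088 * 0.912 = 0.160512
Locus 4: 2 * 0.107 * 0.893 = 0.191102
Locus 5: 2 * 0.036 * 0.964 = 0.069408
Locus 6: 2 * 0.052 * 0.948 = 0.098592
Locus 7: 2 * 0.089 * 0.911 = 0.162158
Locus 8: 2 * 0.173 * 0.827 = 0.286142
Locus 9: 2 * 0.042 * 0.958 = 0.080472
Locus 10: 2 * 0.196 * 0.804 = 0.315168
Locus 11: 2 * 0.068 * 0.932 = 0.126752
Locus 12: 2 * 0.131 * 0.869 = 0.227678
Locus 13: 2 * 0.171 * 0.829 = 0.283518
Locus 14: 2 * 0.172 * 0.828 = 0.284832
Locus 15: 2 * 0.044 * 0.956 = 0.084128
RMP = 2.305e-12

2.305e-12


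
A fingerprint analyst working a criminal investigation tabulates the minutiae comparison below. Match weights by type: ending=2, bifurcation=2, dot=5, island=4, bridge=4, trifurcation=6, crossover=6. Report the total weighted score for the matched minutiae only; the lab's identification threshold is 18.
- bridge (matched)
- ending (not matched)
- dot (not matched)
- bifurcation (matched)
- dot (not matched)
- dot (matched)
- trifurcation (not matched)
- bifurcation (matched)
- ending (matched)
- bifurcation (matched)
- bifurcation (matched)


Weighted minutiae match score:
  bridge: matched, +4 (running total 4)
  ending: not matched, +0
  dot: not matched, +0
  bifurcation: matched, +2 (running total 6)
  dot: not matched, +0
  dot: matched, +5 (running total 11)
  trifurcation: not matched, +0
  bifurcation: matched, +2 (running total 13)
  ending: matched, +2 (running total 15)
  bifurcation: matched, +2 (running total 17)
  bifurcation: matched, +2 (running total 19)
Total score = 19
Threshold = 18; verdict = identification

19


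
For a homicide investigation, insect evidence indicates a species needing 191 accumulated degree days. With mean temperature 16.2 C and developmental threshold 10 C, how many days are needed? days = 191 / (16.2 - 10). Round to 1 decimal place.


Insect development time:
Effective temperature = avg_temp - T_base = 16.2 - 10 = 6.2 C
Days = ADD / effective_temp = 191 / 6.2 = 30.8 days

30.8


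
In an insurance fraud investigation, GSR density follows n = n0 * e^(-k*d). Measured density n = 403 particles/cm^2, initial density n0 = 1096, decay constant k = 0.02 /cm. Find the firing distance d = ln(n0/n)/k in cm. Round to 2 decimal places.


GSR distance calculation:
n0/n = 1096 / 403 = 2.719603
ln(n0/n) = 1.000486
d = 1.000486 / 0.02 = 50.02 cm

50.02


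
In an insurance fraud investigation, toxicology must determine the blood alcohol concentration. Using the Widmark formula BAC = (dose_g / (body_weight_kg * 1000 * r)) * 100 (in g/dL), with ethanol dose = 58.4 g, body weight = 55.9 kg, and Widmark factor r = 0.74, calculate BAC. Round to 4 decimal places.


Applying the Widmark formula:
BAC = (dose_g / (body_wt * 1000 * r)) * 100
Denominator = 55.9 * 1000 * 0.74 = 41366
BAC = (58.4 / 41366) * 100
BAC = 0.1412 g/dL

0.1412


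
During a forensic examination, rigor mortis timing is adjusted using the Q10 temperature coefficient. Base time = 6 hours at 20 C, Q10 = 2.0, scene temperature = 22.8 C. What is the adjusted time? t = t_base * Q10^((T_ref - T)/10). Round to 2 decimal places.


Rigor mortis time adjustment:
Exponent = (T_ref - T_actual) / 10 = (20 - 22.8) / 10 = -0.28
Q10 factor = 2.0^-0.28 = 0.82359
t_adjusted = 6 * 0.82359 = 4.94 hours

4.94


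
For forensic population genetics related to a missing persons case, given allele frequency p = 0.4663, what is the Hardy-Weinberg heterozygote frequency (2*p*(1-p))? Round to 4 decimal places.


Hardy-Weinberg heterozygote frequency:
q = 1 - p = 1 - 0.4663 = 0.5337
2pq = 2 * 0.4663 * 0.5337 = 0.4977

0.4977


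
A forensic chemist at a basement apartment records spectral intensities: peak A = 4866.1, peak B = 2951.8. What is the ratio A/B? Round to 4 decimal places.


Spectral peak ratio:
Peak A = 4866.1 counts
Peak B = 2951.8 counts
Ratio = 4866.1 / 2951.8 = 1.6485

1.6485


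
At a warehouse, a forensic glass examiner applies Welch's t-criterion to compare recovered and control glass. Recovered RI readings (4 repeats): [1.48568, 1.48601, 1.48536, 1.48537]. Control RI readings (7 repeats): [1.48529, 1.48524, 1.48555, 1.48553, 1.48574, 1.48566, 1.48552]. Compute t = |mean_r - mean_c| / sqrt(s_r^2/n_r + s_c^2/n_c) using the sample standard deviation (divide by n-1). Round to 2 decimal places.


Welch's t-criterion for glass RI comparison:
Recovered mean = sum / n_r = 5.94242 / 4 = 1.485605
Control mean = sum / n_c = 10.39853 / 7 = 1.4855043
Recovered sample variance s_r^2 = 9.49667e-08
Control sample variance s_c^2 = 3.30952e-08
Welch SE (unpooled) = sqrt(s_r^2/n_r + s_c^2/n_c) = sqrt(2.37417e-08 + 4.72789e-09) = sqrt(2.84696e-08) = 0.000168729
|mean_r - mean_c| = 0.000100714
t = 0.000100714 / 0.000168729 = 0.60

0.60


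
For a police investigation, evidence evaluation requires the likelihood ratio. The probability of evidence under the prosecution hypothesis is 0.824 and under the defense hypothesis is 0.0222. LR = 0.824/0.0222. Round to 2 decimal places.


Likelihood ratio calculation:
LR = P(E|Hp) / P(E|Hd)
LR = 0.824 / 0.0222
LR = 37.12

37.12


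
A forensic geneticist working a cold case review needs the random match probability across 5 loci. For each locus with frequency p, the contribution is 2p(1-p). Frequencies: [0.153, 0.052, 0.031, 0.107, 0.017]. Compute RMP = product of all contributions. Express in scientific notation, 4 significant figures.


Computing RMP for 5 loci:
Locus 1: 2 * 0.153 * 0.847 = 0.259182
Locus 2: 2 * 0.052 * 0.948 = 0.098592
Locus 3: 2 * 0.031 * 0.969 = 0.060078
Locus 4: 2 * 0.107 * 0.893 = 0.191102
Locus 5: 2 * 0.017 * 0.983 = 0.033422
RMP = 9.805e-06

9.805e-06


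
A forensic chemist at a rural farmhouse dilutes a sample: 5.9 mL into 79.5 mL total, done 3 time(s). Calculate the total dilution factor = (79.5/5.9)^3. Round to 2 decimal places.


Dilution factor calculation:
Single dilution = V_total / V_sample = 79.5 / 5.9 ≈ 13.474576
Number of dilutions = 3
Total DF = (79.5 / 5.9)^3 (full precision, rounded at the end) = 2446.50

2446.50


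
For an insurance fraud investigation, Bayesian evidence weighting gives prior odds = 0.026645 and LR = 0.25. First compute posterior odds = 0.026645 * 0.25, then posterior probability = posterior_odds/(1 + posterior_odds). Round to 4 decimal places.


Bayesian evidence evaluation:
Posterior odds = prior_odds * LR = 0.026645 * 0.25 = 0.00666125
Posterior probability = posterior_odds / (1 + posterior_odds)
= 0.00666125 / (1 + 0.00666125)
= 0.00666125 / 1.00666125
= 0.0066

0.0066


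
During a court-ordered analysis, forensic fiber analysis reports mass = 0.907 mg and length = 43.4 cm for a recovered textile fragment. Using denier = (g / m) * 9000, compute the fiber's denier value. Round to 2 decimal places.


Denier calculation:
Mass in grams = 0.907 mg / 1000 = 0.000907 g
Length in meters = 43.4 cm / 100 = 0.434 m
Linear density = mass / length = 0.000907 / 0.434 = 0.00208986 g/m
Denier = (g/m) * 9000 = 0.00208986 * 9000 = 18.81

18.81


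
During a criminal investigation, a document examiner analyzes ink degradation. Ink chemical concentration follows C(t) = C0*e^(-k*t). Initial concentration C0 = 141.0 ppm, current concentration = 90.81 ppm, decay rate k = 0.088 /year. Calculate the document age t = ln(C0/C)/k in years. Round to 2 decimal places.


Document age estimation:
C0/C = 141.0 / 90.81 = 1.552692
ln(C0/C) = 0.43999
t = 0.43999 / 0.088 = 5.00 years

5.00


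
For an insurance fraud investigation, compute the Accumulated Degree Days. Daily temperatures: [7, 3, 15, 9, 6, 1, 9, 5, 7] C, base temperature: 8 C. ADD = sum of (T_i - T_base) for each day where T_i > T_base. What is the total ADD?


Computing ADD day by day:
Day 1: max(0, 7 - 8) = 0
Day 2: max(0, 3 - 8) = 0
Day 3: max(0, 15 - 8) = 7
Day 4: max(0, 9 - 8) = 1
Day 5: max(0, 6 - 8) = 0
Day 6: max(0, 1 - 8) = 0
Day 7: max(0, 9 - 8) = 1
Day 8: max(0, 5 - 8) = 0
Day 9: max(0, 7 - 8) = 0
Total ADD = 9

9


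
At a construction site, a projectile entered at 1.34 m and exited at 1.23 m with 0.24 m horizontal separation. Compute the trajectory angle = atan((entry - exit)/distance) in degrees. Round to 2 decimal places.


Bullet trajectory angle:
Height difference = 1.34 - 1.23 = 0.11 m
angle = atan(0.11 / 0.24)
angle = atan(0.458333)
angle = 24.62 degrees

24.62


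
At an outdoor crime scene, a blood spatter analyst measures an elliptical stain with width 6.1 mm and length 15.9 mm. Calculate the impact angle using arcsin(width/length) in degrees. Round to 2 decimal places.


Blood spatter impact angle calculation:
width / length = 6.1 / 15.9 = 0.383648
angle = arcsin(0.383648)
angle = 22.56 degrees

22.56


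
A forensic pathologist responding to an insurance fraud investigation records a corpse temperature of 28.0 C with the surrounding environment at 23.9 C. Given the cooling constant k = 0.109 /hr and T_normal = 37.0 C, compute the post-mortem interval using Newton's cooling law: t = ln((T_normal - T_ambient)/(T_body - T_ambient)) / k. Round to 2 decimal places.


Using Newton's law of cooling:
t = ln((T_normal - T_ambient) / (T_body - T_ambient)) / k
T_normal - T_ambient = 13.1
T_body - T_ambient = 4.1
Ratio = 3.195122
ln(ratio) = 1.161625
t = 1.161625 / 0.109 = 10.66 hours

10.66


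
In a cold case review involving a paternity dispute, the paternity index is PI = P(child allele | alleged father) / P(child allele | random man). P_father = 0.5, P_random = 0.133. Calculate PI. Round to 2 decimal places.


Paternity Index calculation:
PI = P(allele|father) / P(allele|random)
PI = 0.5 / 0.133
PI = 3.76

3.76


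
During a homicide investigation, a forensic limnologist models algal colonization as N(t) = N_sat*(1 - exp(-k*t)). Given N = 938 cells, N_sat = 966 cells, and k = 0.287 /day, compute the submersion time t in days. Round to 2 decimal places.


PMSI from diatom colonization curve:
N / N_sat = 938 / 966 = 0.971014
1 - N/N_sat = 0.028986
ln(1 - N/N_sat) = -3.540942
t = -ln(1 - N/N_sat) / k = -(-3.540942) / 0.287 = 12.34 days

12.34


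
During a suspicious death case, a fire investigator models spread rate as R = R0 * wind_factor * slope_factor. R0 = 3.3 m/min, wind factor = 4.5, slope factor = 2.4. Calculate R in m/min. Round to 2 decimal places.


Fire spread rate calculation:
R = R0 * wind_factor * slope_factor
= 3.3 * 4.5 * 2.4
= 14.85 * 2.4
= 35.64 m/min

35.64


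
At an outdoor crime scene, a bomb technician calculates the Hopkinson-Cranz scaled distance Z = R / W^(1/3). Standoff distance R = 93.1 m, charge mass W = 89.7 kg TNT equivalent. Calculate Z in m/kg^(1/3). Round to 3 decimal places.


Scaled distance calculation:
W^(1/3) = 89.7^(1/3) = 4.47642
Z = R / W^(1/3) = 93.1 / 4.47642
Z = 20.798 m/kg^(1/3)

20.798


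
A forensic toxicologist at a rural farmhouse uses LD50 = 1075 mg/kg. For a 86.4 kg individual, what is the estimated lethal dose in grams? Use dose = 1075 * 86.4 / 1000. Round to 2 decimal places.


Lethal dose calculation:
Lethal dose = LD50 * body_weight / 1000
= 1075 * 86.4 / 1000
= 92880 / 1000
= 92.88 g

92.88


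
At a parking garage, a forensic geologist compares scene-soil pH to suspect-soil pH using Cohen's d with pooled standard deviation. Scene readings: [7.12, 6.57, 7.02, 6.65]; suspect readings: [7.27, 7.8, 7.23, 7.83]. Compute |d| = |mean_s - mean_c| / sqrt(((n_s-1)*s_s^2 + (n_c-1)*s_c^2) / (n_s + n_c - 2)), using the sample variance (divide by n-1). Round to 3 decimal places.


Pooled-variance Cohen's d for soil pH comparison:
Scene mean = 27.36 / 4 = 6.84
Suspect mean = 30.13 / 4 = 7.5325
Scene sample variance s_s^2 = 0.073267
Suspect sample variance s_c^2 = 0.106825
Pooled variance = ((n_s-1)*s_s^2 + (n_c-1)*s_c^2) / (n_s + n_c - 2) = 0.090046
Pooled SD = sqrt(0.090046) = 0.300077
Mean difference = -0.6925
|d| = |-0.6925| / 0.300077 = 2.308

2.308


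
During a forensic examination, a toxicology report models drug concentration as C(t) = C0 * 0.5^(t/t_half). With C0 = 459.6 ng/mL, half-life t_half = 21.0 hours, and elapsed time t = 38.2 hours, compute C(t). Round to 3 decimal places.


Drug concentration decay:
Number of half-lives = t / t_half = 38.2 / 21.0 = 1.819048
Decay factor = 0.5^1.819048 = 0.28340792
C(t) = 459.6 * 0.28340792 = 130.254 ng/mL

130.254


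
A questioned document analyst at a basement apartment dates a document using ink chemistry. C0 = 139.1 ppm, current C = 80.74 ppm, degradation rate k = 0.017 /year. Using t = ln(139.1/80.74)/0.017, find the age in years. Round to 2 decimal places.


Document age estimation:
C0/C = 139.1 / 80.74 = 1.722814
ln(C0/C) = 0.543959
t = 0.543959 / 0.017 = 32.00 years

32.00


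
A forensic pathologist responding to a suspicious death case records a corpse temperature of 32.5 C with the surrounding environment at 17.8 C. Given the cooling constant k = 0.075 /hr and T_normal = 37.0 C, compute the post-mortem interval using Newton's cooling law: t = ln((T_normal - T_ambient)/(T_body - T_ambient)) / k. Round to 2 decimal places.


Using Newton's law of cooling:
t = ln((T_normal - T_ambient) / (T_body - T_ambient)) / k
T_normal - T_ambient = 19.2
T_body - T_ambient = 14.7
Ratio = 1.306122
ln(ratio) = 0.267062
t = 0.267062 / 0.075 = 3.56 hours

3.56


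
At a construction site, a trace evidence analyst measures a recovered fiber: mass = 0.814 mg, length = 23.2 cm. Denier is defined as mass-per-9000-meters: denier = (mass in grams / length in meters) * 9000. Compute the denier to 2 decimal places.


Denier calculation:
Mass in grams = 0.814 mg / 1000 = 0.000814 g
Length in meters = 23.2 cm / 100 = 0.232 m
Linear density = mass / length = 0.000814 / 0.232 = 0.00350862 g/m
Denier = (g/m) * 9000 = 0.00350862 * 9000 = 31.58

31.58


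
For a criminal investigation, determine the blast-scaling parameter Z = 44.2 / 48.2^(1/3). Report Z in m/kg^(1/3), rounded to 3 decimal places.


Scaled distance calculation:
W^(1/3) = 48.2^(1/3) = 3.639282
Z = R / W^(1/3) = 44.2 / 3.639282
Z = 12.145 m/kg^(1/3)

12.145


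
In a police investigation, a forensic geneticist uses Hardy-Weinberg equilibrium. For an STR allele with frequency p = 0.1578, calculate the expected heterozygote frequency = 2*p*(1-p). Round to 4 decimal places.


Hardy-Weinberg heterozygote frequency:
q = 1 - p = 1 - 0.1578 = 0.8422
2pq = 2 * 0.1578 * 0.8422 = 0.2658

0.2658


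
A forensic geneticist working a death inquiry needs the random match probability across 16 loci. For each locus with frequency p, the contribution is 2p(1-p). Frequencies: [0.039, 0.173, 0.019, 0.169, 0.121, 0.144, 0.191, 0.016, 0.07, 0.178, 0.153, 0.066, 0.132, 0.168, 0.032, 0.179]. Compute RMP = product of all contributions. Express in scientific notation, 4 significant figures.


Computing RMP for 16 loci:
Locus 1: 2 * 0.039 * 0.961 = 0.074958
Locus 2: 2 * 0.173 * 0.827 = 0.286142
Locus 3: 2 * 0.019 * 0.981 = 0.037278
Locus 4: 2 * 0.169 * 0.831 = 0.280878
Locus 5: 2 * 0.121 * 0.879 = 0.212718
Locus 6: 2 * 0.144 * 0.856 = 0.246528
Locus 7: 2 * 0.191 * 0.809 = 0.309038
Locus 8: 2 * 0.016 * 0.984 = 0.031488
Locus 9: 2 * 0.07 * 0.93 = 0.1302
Locus 10: 2 * 0.178 * 0.822 = 0.292632
Locus 11: 2 * 0.153 * 0.847 = 0.259182
Locus 12: 2 * 0.066 * 0.934 = 0.123288
Locus 13: 2 * 0.132 * 0.868 = 0.229152
Locus 14: 2 * 0.168 * 0.832 = 0.279552
Locus 15: 2 * 0.032 * 0.968 = 0.061952
Locus 16: 2 * 0.179 * 0.821 = 0.293918
RMP = 1.628e-13

1.628e-13


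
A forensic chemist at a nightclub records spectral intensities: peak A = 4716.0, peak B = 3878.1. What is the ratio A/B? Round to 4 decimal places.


Spectral peak ratio:
Peak A = 4716.0 counts
Peak B = 3878.1 counts
Ratio = 4716.0 / 3878.1 = 1.2161

1.2161


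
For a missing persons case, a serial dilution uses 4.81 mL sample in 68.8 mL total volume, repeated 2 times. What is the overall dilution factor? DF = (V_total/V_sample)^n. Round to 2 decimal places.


Dilution factor calculation:
Single dilution = V_total / V_sample = 68.8 / 4.81 ≈ 14.303534
Number of dilutions = 2
Total DF = (68.8 / 4.81)^2 (full precision, rounded at the end) = 204.59

204.59


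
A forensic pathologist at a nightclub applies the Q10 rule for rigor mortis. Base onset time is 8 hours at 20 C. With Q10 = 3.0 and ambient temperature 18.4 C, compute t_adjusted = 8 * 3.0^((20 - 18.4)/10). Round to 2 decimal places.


Rigor mortis time adjustment:
Exponent = (T_ref - T_actual) / 10 = (20 - 18.4) / 10 = 0.16
Q10 factor = 3.0^0.16 = 1.19217
t_adjusted = 8 * 1.19217 = 9.54 hours

9.54


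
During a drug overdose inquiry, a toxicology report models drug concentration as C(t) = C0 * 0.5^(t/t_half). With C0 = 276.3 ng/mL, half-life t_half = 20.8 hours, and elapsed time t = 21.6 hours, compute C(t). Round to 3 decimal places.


Drug concentration decay:
Number of half-lives = t / t_half = 21.6 / 20.8 = 1.038462
Decay factor = 0.5^1.038462 = 0.4868462
C(t) = 276.3 * 0.4868462 = 134.516 ng/mL

134.516


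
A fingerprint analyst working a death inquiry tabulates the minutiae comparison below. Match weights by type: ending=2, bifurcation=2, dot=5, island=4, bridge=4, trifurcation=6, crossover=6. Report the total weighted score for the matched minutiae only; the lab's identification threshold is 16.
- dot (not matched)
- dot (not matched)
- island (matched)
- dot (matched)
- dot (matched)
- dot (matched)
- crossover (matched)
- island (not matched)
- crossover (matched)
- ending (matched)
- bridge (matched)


Weighted minutiae match score:
  dot: not matched, +0
  dot: not matched, +0
  island: matched, +4 (running total 4)
  dot: matched, +5 (running total 9)
  dot: matched, +5 (running total 14)
  dot: matched, +5 (running total 19)
  crossover: matched, +6 (running total 25)
  island: not matched, +0
  crossover: matched, +6 (running total 31)
  ending: matched, +2 (running total 33)
  bridge: matched, +4 (running total 37)
Total score = 37
Threshold = 16; verdict = identification

37


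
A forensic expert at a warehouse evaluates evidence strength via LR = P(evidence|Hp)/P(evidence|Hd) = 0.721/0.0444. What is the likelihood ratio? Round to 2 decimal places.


Likelihood ratio calculation:
LR = P(E|Hp) / P(E|Hd)
LR = 0.721 / 0.0444
LR = 16.24

16.24


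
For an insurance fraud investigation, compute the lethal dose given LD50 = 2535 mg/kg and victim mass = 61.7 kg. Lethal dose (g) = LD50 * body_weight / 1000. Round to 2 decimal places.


Lethal dose calculation:
Lethal dose = LD50 * body_weight / 1000
= 2535 * 61.7 / 1000
= 156409.5 / 1000
= 156.41 g

156.41


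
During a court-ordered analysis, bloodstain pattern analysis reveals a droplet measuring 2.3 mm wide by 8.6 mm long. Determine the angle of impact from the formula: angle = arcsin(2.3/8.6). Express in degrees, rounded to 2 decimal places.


Blood spatter impact angle calculation:
width / length = 2.3 / 8.6 = 0.267442
angle = arcsin(0.267442)
angle = 15.51 degrees

15.51


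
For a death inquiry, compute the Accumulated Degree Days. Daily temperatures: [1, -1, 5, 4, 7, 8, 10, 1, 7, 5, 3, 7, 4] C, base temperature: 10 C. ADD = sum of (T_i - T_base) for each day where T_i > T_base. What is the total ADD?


Computing ADD day by day:
Day 1: max(0, 1 - 10) = 0
Day 2: max(0, -1 - 10) = 0
Day 3: max(0, 5 - 10) = 0
Day 4: max(0, 4 - 10) = 0
Day 5: max(0, 7 - 10) = 0
Day 6: max(0, 8 - 10) = 0
Day 7: max(0, 10 - 10) = 0
Day 8: max(0, 1 - 10) = 0
Day 9: max(0, 7 - 10) = 0
Day 10: max(0, 5 - 10) = 0
Day 11: max(0, 3 - 10) = 0
Day 12: max(0, 7 - 10) = 0
Day 13: max(0, 4 - 10) = 0
Total ADD = 0

0


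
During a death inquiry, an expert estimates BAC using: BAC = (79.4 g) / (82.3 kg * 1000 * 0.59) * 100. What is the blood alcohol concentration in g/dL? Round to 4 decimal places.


Applying the Widmark formula:
BAC = (dose_g / (body_wt * 1000 * r)) * 100
Denominator = 82.3 * 1000 * 0.59 = 48557
BAC = (79.4 / 48557) * 100
BAC = 0.1635 g/dL

0.1635


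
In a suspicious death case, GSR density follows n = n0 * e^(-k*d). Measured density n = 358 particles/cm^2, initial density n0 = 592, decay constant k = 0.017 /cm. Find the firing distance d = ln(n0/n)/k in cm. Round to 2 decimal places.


GSR distance calculation:
n0/n = 592 / 358 = 1.653631
ln(n0/n) = 0.502973
d = 0.502973 / 0.017 = 29.59 cm

29.59


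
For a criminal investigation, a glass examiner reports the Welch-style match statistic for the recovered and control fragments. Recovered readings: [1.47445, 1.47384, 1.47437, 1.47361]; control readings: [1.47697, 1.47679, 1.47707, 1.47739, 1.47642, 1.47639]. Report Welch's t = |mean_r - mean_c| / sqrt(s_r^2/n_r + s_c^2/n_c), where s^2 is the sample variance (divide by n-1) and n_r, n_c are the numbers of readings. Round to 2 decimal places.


Welch's t-criterion for glass RI comparison:
Recovered mean = sum / n_r = 5.89627 / 4 = 1.4740675
Control mean = sum / n_c = 8.86103 / 6 = 1.4768383
Recovered sample variance s_r^2 = 1.66292e-07
Control sample variance s_c^2 = 1.50737e-07
Welch SE (unpooled) = sqrt(s_r^2/n_r + s_c^2/n_c) = sqrt(4.15729e-08 + 2.51228e-08) = sqrt(6.66957e-08) = 0.000258255
|mean_r - mean_c| = 0.00277083
t = 0.00277083 / 0.000258255 = 10.73

10.73


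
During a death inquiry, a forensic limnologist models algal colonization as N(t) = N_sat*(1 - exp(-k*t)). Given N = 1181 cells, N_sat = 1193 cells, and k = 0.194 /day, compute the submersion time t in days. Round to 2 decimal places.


PMSI from diatom colonization curve:
N / N_sat = 1181 / 1193 = 0.989941
1 - N/N_sat = 0.010059
ln(1 - N/N_sat) = -4.599288
t = -ln(1 - N/N_sat) / k = -(-4.599288) / 0.194 = 23.71 days

23.71


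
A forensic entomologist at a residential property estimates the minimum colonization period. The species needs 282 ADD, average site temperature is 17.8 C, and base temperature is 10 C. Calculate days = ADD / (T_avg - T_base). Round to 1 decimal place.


Insect development time:
Effective temperature = avg_temp - T_base = 17.8 - 10 = 7.8 C
Days = ADD / effective_temp = 282 / 7.8 = 36.2 days

36.2


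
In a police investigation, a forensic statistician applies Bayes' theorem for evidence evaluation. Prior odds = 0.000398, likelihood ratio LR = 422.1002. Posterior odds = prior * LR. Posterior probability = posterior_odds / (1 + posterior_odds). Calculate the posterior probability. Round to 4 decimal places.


Bayesian evidence evaluation:
Posterior odds = prior_odds * LR = 0.000398 * 422.1002 = 0.1679959
Posterior probability = posterior_odds / (1 + posterior_odds)
= 0.1679959 / (1 + 0.1679959)
= 0.1679959 / 1.1679959
= 0.1438

0.1438


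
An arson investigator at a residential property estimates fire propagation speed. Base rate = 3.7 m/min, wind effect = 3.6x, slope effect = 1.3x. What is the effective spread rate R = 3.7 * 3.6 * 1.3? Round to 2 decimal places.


Fire spread rate calculation:
R = R0 * wind_factor * slope_factor
= 3.7 * 3.6 * 1.3
= 13.32 * 1.3
= 17.32 m/min

17.32


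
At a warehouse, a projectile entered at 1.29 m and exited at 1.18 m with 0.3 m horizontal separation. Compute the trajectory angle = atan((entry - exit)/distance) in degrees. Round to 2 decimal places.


Bullet trajectory angle:
Height difference = 1.29 - 1.18 = 0.11 m
angle = atan(0.11 / 0.3)
angle = atan(0.366667)
angle = 20.14 degrees

20.14


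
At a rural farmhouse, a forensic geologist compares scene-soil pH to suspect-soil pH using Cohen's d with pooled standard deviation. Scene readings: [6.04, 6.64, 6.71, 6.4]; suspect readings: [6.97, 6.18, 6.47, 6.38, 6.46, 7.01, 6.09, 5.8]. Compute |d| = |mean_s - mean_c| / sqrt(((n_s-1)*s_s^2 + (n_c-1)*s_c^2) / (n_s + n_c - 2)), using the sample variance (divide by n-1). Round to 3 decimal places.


Pooled-variance Cohen's d for soil pH comparison:
Scene mean = 25.79 / 4 = 6.4475
Suspect mean = 51.36 / 8 = 6.42
Scene sample variance s_s^2 = 0.091425
Suspect sample variance s_c^2 = 0.172457
Pooled variance = ((n_s-1)*s_s^2 + (n_c-1)*s_c^2) / (n_s + n_c - 2) = 0.148147
Pooled SD = sqrt(0.148147) = 0.384899
Mean difference = 0.0275
|d| = |0.0275| / 0.384899 = 0.071

0.071


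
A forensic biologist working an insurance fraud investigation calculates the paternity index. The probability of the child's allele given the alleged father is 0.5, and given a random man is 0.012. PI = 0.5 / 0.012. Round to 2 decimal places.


Paternity Index calculation:
PI = P(allele|father) / P(allele|random)
PI = 0.5 / 0.012
PI = 41.67

41.67


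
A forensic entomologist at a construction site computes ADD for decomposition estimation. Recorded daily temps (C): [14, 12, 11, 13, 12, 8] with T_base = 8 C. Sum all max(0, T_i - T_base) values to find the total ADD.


Computing ADD day by day:
Day 1: max(0, 14 - 8) = 6
Day 2: max(0, 12 - 8) = 4
Day 3: max(0, 11 - 8) = 3
Day 4: max(0, 13 - 8) = 5
Day 5: max(0, 12 - 8) = 4
Day 6: max(0, 8 - 8) = 0
Total ADD = 22

22


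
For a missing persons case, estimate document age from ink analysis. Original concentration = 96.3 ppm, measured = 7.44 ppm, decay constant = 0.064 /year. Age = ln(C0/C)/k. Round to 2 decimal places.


Document age estimation:
C0/C = 96.3 / 7.44 = 12.943548
ln(C0/C) = 2.560597
t = 2.560597 / 0.064 = 40.01 years

40.01


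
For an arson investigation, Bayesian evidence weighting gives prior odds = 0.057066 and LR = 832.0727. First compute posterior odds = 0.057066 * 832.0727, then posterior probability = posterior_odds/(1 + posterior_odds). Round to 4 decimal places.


Bayesian evidence evaluation:
Posterior odds = prior_odds * LR = 0.057066 * 832.0727 = 47.48306
Posterior probability = posterior_odds / (1 + posterior_odds)
= 47.48306 / (1 + 47.48306)
= 47.48306 / 48.48306
= 0.9794

0.9794


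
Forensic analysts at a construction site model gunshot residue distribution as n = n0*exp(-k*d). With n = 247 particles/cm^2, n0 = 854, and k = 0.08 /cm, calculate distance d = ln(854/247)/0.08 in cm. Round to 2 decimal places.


GSR distance calculation:
n0/n = 854 / 247 = 3.45749
ln(n0/n) = 1.240543
d = 1.240543 / 0.08 = 15.51 cm

15.51


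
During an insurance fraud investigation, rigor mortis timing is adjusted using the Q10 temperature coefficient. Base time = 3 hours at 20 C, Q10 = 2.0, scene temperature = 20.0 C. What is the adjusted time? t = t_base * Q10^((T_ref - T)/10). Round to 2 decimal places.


Rigor mortis time adjustment:
Exponent = (T_ref - T_actual) / 10 = (20 - 20.0) / 10 = 0
Q10 factor = 2.0^0 = 1
t_adjusted = 3 * 1 = 3.00 hours

3.00


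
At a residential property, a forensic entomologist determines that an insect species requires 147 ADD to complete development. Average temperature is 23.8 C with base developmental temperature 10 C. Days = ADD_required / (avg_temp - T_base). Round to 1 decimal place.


Insect development time:
Effective temperature = avg_temp - T_base = 23.8 - 10 = 13.8 C
Days = ADD / effective_temp = 147 / 13.8 = 10.7 days

10.7


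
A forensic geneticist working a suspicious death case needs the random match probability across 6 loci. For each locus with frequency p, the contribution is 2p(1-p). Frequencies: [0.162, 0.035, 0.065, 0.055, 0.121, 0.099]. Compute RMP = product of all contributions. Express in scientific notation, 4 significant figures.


Computing RMP for 6 loci:
Locus 1: 2 * 0.162 * 0.838 = 0.271512
Locus 2: 2 * 0.035 * 0.965 = 0.06755
Locus 3: 2 * 0.065 * 0.935 = 0.12155
Locus 4: 2 * 0.055 * 0.945 = 0.10395
Locus 5: 2 * 0.121 * 0.879 = 0.212718
Locus 6: 2 * 0.099 * 0.901 = 0.178398
RMP = 8.794e-06

8.794e-06


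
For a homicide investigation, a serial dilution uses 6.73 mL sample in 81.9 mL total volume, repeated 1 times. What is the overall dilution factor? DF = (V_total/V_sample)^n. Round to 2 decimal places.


Dilution factor calculation:
Single dilution = V_total / V_sample = 81.9 / 6.73 ≈ 12.169391
Number of dilutions = 1
Total DF = (81.9 / 6.73)^1 (full precision, rounded at the end) = 12.17

12.17


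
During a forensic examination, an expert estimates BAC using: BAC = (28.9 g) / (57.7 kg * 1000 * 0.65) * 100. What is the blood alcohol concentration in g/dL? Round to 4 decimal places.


Applying the Widmark formula:
BAC = (dose_g / (body_wt * 1000 * r)) * 100
Denominator = 57.7 * 1000 * 0.65 = 37505
BAC = (28.9 / 37505) * 100
BAC = 0.0771 g/dL

0.0771


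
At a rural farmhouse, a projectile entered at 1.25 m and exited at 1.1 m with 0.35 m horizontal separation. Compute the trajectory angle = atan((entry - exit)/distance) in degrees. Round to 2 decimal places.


Bullet trajectory angle:
Height difference = 1.25 - 1.1 = 0.15 m
angle = atan(0.15 / 0.35)
angle = atan(0.428571)
angle = 23.20 degrees

23.20


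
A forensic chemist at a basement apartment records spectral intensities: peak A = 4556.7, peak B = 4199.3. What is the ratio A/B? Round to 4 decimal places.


Spectral peak ratio:
Peak A = 4556.7 counts
Peak B = 4199.3 counts
Ratio = 4556.7 / 4199.3 = 1.0851

1.0851


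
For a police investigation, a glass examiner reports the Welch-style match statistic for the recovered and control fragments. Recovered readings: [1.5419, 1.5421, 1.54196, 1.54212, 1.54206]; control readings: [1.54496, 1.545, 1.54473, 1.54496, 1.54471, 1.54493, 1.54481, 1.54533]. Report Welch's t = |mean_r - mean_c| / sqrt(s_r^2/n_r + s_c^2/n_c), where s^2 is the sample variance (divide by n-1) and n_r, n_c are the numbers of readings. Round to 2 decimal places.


Welch's t-criterion for glass RI comparison:
Recovered mean = sum / n_r = 7.71014 / 5 = 1.542028
Control mean = sum / n_c = 12.35943 / 8 = 1.5449287
Recovered sample variance s_r^2 = 8.92e-09
Control sample variance s_c^2 = 3.84982e-08
Welch SE (unpooled) = sqrt(s_r^2/n_r + s_c^2/n_c) = sqrt(1.784e-09 + 4.81228e-09) = sqrt(6.59628e-09) = 8.12175e-05
|mean_r - mean_c| = 0.00290075
t = 0.00290075 / 8.12175e-05 = 35.72

35.72


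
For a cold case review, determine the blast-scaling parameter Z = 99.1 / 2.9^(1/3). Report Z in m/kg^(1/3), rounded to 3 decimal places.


Scaled distance calculation:
W^(1/3) = 2.9^(1/3) = 1.426043
Z = R / W^(1/3) = 99.1 / 1.426043
Z = 69.493 m/kg^(1/3)

69.493


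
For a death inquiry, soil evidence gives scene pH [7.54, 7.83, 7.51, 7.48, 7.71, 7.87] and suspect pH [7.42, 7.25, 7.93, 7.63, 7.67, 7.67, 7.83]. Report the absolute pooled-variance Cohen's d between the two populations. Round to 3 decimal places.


Pooled-variance Cohen's d for soil pH comparison:
Scene mean = 45.94 / 6 = 7.656667
Suspect mean = 53.4 / 7 = 7.628571
Scene sample variance s_s^2 = 0.028947
Suspect sample variance s_c^2 = 0.053614
Pooled variance = ((n_s-1)*s_s^2 + (n_c-1)*s_c^2) / (n_s + n_c - 2) = 0.042402
Pooled SD = sqrt(0.042402) = 0.205917
Mean difference = 0.028095
|d| = |0.028095| / 0.205917 = 0.136

0.136


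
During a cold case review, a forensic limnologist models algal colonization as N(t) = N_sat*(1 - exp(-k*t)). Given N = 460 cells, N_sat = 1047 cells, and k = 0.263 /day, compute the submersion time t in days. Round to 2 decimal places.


PMSI from diatom colonization curve:
N / N_sat = 460 / 1047 = 0.439351
1 - N/N_sat = 0.560649
ln(1 - N/N_sat) = -0.57866
t = -ln(1 - N/N_sat) / k = -(-0.57866) / 0.263 = 2.20 days

2.20


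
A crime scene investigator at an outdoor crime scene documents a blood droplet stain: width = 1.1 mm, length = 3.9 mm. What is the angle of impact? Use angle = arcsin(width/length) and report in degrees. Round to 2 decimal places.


Blood spatter impact angle calculation:
width / length = 1.1 / 3.9 = 0.282051
angle = arcsin(0.282051)
angle = 16.38 degrees

16.38


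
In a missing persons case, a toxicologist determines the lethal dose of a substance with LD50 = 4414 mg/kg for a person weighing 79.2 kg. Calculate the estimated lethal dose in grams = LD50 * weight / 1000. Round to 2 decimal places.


Lethal dose calculation:
Lethal dose = LD50 * body_weight / 1000
= 4414 * 79.2 / 1000
= 349588.8 / 1000
= 349.59 g

349.59


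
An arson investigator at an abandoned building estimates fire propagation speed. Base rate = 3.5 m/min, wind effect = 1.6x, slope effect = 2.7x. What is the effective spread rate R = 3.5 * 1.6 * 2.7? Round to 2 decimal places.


Fire spread rate calculation:
R = R0 * wind_factor * slope_factor
= 3.5 * 1.6 * 2.7
= 5.6 * 2.7
= 15.12 m/min

15.12


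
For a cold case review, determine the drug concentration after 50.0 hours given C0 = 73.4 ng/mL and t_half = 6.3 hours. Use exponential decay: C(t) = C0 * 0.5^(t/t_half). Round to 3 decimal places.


Drug concentration decay:
Number of half-lives = t / t_half = 50.0 / 6.3 = 7.936508
Decay factor = 0.5^7.936508 = 0.004082
C(t) = 73.4 * 0.004082 = 0.300 ng/mL

0.300


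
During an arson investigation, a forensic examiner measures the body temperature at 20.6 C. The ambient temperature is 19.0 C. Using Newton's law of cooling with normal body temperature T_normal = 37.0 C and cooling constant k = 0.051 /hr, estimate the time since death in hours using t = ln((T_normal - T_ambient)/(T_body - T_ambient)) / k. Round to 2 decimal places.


Using Newton's law of cooling:
t = ln((T_normal - T_ambient) / (T_body - T_ambient)) / k
T_normal - T_ambient = 18.0
T_body - T_ambient = 1.6
Ratio = 11.25
ln(ratio) = 2.420368
t = 2.420368 / 0.051 = 47.46 hours

47.46


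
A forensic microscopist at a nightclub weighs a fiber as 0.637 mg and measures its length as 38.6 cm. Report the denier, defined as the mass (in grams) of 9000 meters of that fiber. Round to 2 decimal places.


Denier calculation:
Mass in grams = 0.637 mg / 1000 = 0.000637 g
Length in meters = 38.6 cm / 100 = 0.386 m
Linear density = mass / length = 0.000637 / 0.386 = 0.00165026 g/m
Denier = (g/m) * 9000 = 0.00165026 * 9000 = 14.85

14.85


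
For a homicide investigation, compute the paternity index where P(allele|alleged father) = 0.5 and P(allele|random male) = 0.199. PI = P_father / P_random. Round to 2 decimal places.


Paternity Index calculation:
PI = P(allele|father) / P(allele|random)
PI = 0.5 / 0.199
PI = 2.51

2.51


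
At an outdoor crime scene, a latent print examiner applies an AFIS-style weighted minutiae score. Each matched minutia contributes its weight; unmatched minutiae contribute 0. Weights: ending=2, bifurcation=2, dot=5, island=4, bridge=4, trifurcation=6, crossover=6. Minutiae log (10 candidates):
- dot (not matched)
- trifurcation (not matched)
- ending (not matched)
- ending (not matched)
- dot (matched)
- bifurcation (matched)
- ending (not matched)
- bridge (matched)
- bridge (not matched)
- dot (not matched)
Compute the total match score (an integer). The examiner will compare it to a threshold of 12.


Weighted minutiae match score:
  dot: not matched, +0
  trifurcation: not matched, +0
  ending: not matched, +0
  ending: not matched, +0
  dot: matched, +5 (running total 5)
  bifurcation: matched, +2 (running total 7)
  ending: not matched, +0
  bridge: matched, +4 (running total 11)
  bridge: not matched, +0
  dot: not matched, +0
Total score = 11
Threshold = 12; verdict = inconclusive

11


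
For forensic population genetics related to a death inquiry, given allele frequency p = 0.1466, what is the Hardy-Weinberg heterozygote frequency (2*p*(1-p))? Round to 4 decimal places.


Hardy-Weinberg heterozygote frequency:
q = 1 - p = 1 - 0.1466 = 0.8534
2pq = 2 * 0.1466 * 0.8534 = 0.2502

0.2502


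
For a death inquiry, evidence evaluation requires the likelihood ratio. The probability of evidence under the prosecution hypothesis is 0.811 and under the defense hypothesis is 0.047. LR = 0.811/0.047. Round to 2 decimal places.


Likelihood ratio calculation:
LR = P(E|Hp) / P(E|Hd)
LR = 0.811 / 0.047
LR = 17.26

17.26


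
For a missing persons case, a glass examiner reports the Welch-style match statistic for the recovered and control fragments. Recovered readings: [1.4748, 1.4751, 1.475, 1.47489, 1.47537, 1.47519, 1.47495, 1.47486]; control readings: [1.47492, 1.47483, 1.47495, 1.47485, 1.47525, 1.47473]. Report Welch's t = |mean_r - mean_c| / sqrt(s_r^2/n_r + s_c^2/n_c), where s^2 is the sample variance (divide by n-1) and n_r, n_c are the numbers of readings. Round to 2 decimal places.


Welch's t-criterion for glass RI comparison:
Recovered mean = sum / n_r = 11.80016 / 8 = 1.47502
Control mean = sum / n_c = 8.84953 / 6 = 1.4749217
Recovered sample variance s_r^2 = 3.62857e-08
Control sample variance s_c^2 = 3.17767e-08
Welch SE (unpooled) = sqrt(s_r^2/n_r + s_c^2/n_c) = sqrt(4.53571e-09 + 5.29611e-09) = sqrt(9.83182e-09) = 9.91555e-05
|mean_r - mean_c| = 9.83333e-05
t = 9.83333e-05 / 9.91555e-05 = 0.99

0.99
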